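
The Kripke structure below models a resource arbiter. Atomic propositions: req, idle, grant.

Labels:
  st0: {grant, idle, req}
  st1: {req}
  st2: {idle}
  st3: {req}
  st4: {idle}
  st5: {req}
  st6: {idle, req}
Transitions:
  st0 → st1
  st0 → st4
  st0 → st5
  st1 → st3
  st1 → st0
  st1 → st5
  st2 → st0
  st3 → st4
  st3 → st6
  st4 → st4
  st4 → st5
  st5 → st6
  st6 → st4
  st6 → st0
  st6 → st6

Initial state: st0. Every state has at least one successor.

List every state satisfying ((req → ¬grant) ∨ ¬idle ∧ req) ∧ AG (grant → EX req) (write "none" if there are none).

{st1, st2, st3, st4, st5, st6}

States satisfying ¬grant: {st1, st2, st3, st4, st5, st6}.
States satisfying req → ¬grant: {st1, st2, st3, st4, st5, st6}.
States satisfying ¬idle: {st1, st3, st5}.
States satisfying ¬idle ∧ req: {st1, st3, st5}.
States satisfying (req → ¬grant) ∨ ¬idle ∧ req: {st1, st2, st3, st4, st5, st6}.
States satisfying grant → EX req: {st0, st1, st2, st3, st4, st5, st6}.
States satisfying AG (grant → EX req): {st0, st1, st2, st3, st4, st5, st6}.
States satisfying ((req → ¬grant) ∨ ¬idle ∧ req) ∧ AG (grant → EX req): {st1, st2, st3, st4, st5, st6}.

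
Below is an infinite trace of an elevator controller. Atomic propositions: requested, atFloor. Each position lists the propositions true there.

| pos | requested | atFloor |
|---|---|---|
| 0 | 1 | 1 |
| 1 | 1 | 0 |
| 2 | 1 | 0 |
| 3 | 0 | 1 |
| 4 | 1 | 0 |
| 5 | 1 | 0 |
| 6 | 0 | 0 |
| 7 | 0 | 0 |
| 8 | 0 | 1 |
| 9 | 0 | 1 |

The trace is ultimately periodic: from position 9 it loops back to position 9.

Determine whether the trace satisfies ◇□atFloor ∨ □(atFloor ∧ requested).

□atFloor holds at position 8, which is reachable from 0, so ◇□atFloor holds.
atFloor ∧ requested must hold at every position from 0 onward. It fails at position 1, so □(atFloor ∧ requested) is false.
At position 0: ◇□atFloor is true; □(atFloor ∧ requested) is false; so ◇□atFloor ∨ □(atFloor ∧ requested) is true.

Satisfied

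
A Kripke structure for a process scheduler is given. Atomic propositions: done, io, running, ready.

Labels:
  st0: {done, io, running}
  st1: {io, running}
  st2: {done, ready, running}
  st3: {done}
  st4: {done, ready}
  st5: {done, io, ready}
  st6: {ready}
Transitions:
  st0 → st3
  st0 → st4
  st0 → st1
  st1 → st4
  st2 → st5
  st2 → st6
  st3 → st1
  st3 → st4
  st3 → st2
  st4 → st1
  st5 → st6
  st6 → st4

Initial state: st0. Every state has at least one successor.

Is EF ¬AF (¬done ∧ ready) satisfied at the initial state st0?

Satisfied

States satisfying ¬AF (¬done ∧ ready): {st0, st1, st3, st4}.
States satisfying EF ¬AF (¬done ∧ ready): {st0, st1, st2, st3, st4, st5, st6}.
Some path from st0 reaches a state where ¬AF (¬done ∧ ready) holds.
st0 ∈ Sat(EF ¬AF (¬done ∧ ready)).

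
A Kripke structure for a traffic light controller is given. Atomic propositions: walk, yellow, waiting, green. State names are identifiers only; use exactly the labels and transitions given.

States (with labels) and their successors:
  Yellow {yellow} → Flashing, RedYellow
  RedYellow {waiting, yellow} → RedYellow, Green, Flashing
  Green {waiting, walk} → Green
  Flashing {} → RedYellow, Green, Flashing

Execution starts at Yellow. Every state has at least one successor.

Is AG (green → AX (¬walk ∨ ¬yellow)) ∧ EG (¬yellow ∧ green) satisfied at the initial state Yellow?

States satisfying green → AX (¬walk ∨ ¬yellow): {Yellow, RedYellow, Green, Flashing}.
States satisfying AG (green → AX (¬walk ∨ ¬yellow)): {Yellow, RedYellow, Green, Flashing}.
States satisfying ¬yellow ∧ green: ∅.
States satisfying EG (¬yellow ∧ green): ∅.
States satisfying AG (green → AX (¬walk ∨ ¬yellow)) ∧ EG (¬yellow ∧ green): ∅.
Yellow ∉ Sat(AG (green → AX (¬walk ∨ ¬yellow)) ∧ EG (¬yellow ∧ green)).

Does not hold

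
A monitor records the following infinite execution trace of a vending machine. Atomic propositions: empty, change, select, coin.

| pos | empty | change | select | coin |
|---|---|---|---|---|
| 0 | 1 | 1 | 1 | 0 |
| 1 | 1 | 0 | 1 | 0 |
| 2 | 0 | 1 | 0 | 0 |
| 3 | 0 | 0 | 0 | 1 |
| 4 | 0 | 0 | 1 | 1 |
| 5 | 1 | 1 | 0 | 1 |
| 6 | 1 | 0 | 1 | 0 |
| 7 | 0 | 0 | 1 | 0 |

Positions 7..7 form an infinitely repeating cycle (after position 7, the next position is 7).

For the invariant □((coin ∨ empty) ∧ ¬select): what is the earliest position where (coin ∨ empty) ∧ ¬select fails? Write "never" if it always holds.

0

At position 0 the labels are {change, empty, select}, so (coin ∨ empty) ∧ ¬select is false there. This is the first violation.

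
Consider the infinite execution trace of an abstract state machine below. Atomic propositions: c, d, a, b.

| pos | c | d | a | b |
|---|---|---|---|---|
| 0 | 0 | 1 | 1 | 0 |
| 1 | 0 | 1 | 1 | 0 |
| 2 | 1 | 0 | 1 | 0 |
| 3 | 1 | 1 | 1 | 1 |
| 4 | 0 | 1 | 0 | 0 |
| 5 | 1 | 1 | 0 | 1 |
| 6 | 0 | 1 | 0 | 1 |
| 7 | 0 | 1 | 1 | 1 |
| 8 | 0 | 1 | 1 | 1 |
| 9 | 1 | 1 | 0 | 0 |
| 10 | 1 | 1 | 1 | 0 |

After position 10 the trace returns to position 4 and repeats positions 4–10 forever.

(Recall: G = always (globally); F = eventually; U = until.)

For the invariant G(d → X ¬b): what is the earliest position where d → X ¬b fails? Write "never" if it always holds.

4

Check d → X ¬b at each position in order: 0 ✓, 1 ✓, 2 ✓, 3 ✓.
At position 4 the labels are {d} and the next position 5 has {b, c, d}, so d → X ¬b is false there. This is the first violation.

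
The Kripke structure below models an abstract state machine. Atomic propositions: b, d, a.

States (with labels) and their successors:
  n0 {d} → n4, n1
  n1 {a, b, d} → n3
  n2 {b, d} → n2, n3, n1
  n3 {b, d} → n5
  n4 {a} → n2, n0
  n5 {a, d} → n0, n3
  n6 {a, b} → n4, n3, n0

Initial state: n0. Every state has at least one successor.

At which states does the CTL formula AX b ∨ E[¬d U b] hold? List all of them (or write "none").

States satisfying b: {n1, n2, n3, n6}.
States satisfying AX b: {n1, n2}.
States satisfying ¬d: {n4, n6}.
States satisfying E[¬d U b]: {n1, n2, n3, n4, n6}.
States satisfying AX b ∨ E[¬d U b]: {n1, n2, n3, n4, n6}.

{n1, n2, n3, n4, n6}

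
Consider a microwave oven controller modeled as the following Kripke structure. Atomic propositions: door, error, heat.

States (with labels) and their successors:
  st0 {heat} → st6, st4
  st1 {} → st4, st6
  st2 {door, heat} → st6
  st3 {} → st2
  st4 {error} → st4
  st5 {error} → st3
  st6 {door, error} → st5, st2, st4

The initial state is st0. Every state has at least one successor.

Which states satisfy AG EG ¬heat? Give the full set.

{st4}

States satisfying EG ¬heat: {st1, st4, st6}.
States satisfying AG EG ¬heat: {st4}.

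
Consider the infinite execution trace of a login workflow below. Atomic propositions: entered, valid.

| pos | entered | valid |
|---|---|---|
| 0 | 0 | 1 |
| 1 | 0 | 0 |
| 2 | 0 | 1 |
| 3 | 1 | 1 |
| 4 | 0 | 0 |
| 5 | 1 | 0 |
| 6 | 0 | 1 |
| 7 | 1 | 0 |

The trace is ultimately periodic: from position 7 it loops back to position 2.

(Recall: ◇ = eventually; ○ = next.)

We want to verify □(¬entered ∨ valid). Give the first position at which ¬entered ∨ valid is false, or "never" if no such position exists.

5

Check ¬entered ∨ valid at each position in order: 0 ✓, 1 ✓, 2 ✓, 3 ✓, 4 ✓.
At position 5 the labels are {entered}, so ¬entered ∨ valid is false there. This is the first violation.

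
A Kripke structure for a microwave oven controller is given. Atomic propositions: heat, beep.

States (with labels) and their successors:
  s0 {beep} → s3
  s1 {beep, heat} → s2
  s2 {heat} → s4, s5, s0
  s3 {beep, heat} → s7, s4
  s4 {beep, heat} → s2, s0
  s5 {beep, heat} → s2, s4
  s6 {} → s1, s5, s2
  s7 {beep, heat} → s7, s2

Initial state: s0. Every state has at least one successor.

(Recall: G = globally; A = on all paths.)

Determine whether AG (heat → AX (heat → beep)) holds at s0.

States satisfying heat → AX (heat → beep): {s0, s2, s3, s6}.
States satisfying AG (heat → AX (heat → beep)): ∅.
s4 is reachable from s0 and violates heat → AX (heat → beep), so AG fails at s0.
s0 ∉ Sat(AG (heat → AX (heat → beep))).

Does not hold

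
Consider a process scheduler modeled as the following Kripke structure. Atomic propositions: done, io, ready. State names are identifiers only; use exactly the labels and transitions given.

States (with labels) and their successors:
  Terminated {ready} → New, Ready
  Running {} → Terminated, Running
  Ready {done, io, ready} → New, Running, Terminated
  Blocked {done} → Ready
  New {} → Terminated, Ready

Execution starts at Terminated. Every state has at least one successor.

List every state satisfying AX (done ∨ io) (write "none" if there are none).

States satisfying done ∨ io: {Ready, Blocked}.
States satisfying AX (done ∨ io): {Blocked}.

{Blocked}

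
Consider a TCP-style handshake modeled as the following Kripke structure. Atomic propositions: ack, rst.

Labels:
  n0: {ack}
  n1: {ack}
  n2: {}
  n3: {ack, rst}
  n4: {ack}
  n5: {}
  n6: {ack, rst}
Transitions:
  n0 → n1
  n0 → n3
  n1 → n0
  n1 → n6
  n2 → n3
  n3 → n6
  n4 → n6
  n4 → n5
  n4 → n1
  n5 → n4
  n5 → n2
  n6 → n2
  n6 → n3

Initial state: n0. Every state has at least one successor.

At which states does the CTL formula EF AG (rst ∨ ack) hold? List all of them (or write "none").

none

States satisfying AG (rst ∨ ack): ∅.
States satisfying EF AG (rst ∨ ack): ∅.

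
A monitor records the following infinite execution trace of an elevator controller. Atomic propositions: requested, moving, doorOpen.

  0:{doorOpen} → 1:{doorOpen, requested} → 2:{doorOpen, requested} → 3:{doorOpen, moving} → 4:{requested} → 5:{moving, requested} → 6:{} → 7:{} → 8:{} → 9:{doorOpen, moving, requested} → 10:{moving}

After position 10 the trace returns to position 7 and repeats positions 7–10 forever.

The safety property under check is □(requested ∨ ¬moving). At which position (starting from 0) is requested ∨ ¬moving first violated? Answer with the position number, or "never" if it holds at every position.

3

Check requested ∨ ¬moving at each position in order: 0 ✓, 1 ✓, 2 ✓.
At position 3 the labels are {doorOpen, moving}, so requested ∨ ¬moving is false there. This is the first violation.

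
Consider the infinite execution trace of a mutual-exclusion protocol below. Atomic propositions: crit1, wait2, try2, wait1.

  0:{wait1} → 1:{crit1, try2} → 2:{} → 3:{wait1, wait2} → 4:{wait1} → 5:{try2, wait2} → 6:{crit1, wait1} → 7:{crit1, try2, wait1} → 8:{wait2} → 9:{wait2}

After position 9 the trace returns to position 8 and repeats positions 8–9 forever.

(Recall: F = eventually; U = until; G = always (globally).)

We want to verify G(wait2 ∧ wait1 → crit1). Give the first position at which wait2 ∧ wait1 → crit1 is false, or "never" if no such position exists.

3

Check wait2 ∧ wait1 → crit1 at each position in order: 0 ✓, 1 ✓, 2 ✓.
At position 3 the labels are {wait1, wait2}, so wait2 ∧ wait1 → crit1 is false there. This is the first violation.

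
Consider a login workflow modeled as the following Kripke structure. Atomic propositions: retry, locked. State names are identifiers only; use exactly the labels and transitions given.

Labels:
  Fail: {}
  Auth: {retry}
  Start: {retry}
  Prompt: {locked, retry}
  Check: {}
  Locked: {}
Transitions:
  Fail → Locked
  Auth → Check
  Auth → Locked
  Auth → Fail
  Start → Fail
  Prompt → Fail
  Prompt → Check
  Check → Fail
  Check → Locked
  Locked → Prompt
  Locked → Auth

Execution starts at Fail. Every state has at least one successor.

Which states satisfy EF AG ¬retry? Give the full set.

States satisfying AG ¬retry: ∅.
States satisfying EF AG ¬retry: ∅.

none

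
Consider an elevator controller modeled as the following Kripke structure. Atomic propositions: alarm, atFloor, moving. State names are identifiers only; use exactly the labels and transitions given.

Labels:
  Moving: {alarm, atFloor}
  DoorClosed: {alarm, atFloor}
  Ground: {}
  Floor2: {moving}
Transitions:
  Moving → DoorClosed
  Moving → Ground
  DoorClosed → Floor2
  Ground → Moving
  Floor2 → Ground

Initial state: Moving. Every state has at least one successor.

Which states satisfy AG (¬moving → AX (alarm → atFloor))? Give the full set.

States satisfying ¬moving → AX (alarm → atFloor): {Moving, DoorClosed, Ground, Floor2}.
States satisfying AG (¬moving → AX (alarm → atFloor)): {Moving, DoorClosed, Ground, Floor2}.

{Moving, DoorClosed, Ground, Floor2}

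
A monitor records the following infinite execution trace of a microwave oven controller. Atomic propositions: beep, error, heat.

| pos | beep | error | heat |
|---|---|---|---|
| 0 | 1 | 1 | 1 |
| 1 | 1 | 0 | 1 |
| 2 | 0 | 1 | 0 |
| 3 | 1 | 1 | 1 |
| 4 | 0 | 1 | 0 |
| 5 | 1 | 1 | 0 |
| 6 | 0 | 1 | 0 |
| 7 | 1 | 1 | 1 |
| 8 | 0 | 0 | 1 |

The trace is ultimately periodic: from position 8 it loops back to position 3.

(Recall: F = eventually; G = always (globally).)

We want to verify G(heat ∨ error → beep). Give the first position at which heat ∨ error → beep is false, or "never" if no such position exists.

Check heat ∨ error → beep at each position in order: 0 ✓, 1 ✓.
At position 2 the labels are {error}, so heat ∨ error → beep is false there. This is the first violation.

2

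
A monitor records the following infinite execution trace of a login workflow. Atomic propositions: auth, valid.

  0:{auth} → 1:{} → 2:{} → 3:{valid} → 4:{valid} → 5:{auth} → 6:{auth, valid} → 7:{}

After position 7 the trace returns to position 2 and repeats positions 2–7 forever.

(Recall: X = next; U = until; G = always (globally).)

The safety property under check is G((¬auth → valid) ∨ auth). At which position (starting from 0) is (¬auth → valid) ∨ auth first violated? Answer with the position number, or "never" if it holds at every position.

Check (¬auth → valid) ∨ auth at each position in order: 0 ✓.
At position 1 the labels are {}, so (¬auth → valid) ∨ auth is false there. This is the first violation.

1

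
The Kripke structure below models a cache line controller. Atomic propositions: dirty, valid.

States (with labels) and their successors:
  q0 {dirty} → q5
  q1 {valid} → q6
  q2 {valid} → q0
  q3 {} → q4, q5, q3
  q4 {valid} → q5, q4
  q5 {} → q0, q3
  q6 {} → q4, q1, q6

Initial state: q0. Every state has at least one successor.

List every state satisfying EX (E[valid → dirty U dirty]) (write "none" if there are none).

States satisfying E[valid → dirty U dirty]: {q0, q3, q5}.
States satisfying EX (E[valid → dirty U dirty]): {q0, q2, q3, q4, q5}.

{q0, q2, q3, q4, q5}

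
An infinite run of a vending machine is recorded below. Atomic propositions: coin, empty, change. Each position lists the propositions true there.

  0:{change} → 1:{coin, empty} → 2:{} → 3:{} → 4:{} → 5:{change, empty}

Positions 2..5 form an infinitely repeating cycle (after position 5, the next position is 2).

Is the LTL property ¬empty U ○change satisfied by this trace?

No

Walking from position 0: at position 1, ○change has not yet held and ¬empty fails, so ¬empty U ○change is false.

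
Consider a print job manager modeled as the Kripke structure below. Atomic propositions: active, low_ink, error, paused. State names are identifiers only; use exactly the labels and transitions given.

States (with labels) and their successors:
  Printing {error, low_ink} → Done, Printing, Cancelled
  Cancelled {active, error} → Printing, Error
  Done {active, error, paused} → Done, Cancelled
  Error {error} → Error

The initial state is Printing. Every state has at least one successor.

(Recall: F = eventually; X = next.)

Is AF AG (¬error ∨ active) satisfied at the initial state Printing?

Violated

States satisfying AG (¬error ∨ active): ∅.
States satisfying AF AG (¬error ∨ active): ∅.
There is a path from Printing along which AG (¬error ∨ active) never holds.
Printing ∉ Sat(AF AG (¬error ∨ active)).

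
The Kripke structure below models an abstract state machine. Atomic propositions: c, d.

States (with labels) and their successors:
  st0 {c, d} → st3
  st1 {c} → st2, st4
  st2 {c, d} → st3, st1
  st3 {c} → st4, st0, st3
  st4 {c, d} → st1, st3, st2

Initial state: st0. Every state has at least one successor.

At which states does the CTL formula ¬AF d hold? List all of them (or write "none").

{st3}

States satisfying d: {st0, st2, st4}.
States satisfying AF d: {st0, st1, st2, st4}.
States satisfying ¬AF d: {st3}.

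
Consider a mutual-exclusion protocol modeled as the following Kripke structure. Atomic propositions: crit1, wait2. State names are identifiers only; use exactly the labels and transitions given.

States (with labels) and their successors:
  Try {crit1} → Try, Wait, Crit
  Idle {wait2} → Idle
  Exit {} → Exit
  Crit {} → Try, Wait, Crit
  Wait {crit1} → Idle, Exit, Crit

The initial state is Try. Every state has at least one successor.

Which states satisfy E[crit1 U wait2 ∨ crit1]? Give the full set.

States satisfying crit1: {Try, Wait}.
States satisfying wait2 ∨ crit1: {Try, Idle, Wait}.
States satisfying E[crit1 U wait2 ∨ crit1]: {Try, Idle, Wait}.

{Try, Idle, Wait}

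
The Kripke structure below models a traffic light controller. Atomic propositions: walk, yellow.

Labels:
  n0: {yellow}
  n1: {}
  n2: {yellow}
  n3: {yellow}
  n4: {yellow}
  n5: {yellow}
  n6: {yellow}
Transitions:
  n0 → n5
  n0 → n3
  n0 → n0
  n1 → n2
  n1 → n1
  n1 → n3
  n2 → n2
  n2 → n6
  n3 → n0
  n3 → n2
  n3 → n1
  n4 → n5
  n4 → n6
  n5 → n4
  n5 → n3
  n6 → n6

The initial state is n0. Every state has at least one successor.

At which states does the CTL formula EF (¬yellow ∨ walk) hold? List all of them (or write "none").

{n0, n1, n3, n4, n5}

States satisfying ¬yellow ∨ walk: {n1}.
States satisfying EF (¬yellow ∨ walk): {n0, n1, n3, n4, n5}.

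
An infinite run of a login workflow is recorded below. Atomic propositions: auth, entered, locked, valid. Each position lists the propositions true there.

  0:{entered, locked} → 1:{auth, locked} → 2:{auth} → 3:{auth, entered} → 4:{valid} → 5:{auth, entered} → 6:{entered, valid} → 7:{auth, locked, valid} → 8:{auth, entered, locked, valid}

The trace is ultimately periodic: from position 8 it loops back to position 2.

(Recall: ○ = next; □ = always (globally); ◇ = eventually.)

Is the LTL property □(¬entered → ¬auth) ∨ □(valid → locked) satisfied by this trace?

¬entered → ¬auth must hold at every position from 0 onward. It fails at position 1, so □(¬entered → ¬auth) is false.
Positions where ¬entered holds: 1, 2, 4, 7.
Check ¬auth at each: 1→fails, 2→fails, 4→ok, 7→fails.
valid → locked must hold at every position from 0 onward. It fails at position 4, so □(valid → locked) is false.
Positions where valid holds: 4, 6, 7, 8.
Check locked at each: 4→fails, 6→fails, 7→ok, 8→ok.
At position 0: □(¬entered → ¬auth) is false; □(valid → locked) is false; so □(¬entered → ¬auth) ∨ □(valid → locked) is false.

No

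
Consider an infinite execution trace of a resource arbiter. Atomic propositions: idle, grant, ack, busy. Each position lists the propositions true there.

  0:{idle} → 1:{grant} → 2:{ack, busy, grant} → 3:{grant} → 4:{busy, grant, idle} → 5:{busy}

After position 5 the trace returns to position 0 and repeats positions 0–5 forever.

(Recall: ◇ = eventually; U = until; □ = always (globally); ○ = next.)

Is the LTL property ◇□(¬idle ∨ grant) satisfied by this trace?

□(¬idle ∨ grant) is false at every position 0..5, so it never becomes true and ◇□(¬idle ∨ grant) fails.

Violated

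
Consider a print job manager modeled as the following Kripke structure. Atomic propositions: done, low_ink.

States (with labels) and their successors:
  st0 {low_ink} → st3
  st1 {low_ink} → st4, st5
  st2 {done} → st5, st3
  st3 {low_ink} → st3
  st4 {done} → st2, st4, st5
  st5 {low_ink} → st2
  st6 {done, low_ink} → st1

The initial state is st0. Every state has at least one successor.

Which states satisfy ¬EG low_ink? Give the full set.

{st1, st2, st4, st5, st6}

States satisfying low_ink: {st0, st1, st3, st5, st6}.
States satisfying EG low_ink: {st0, st3}.
States satisfying ¬EG low_ink: {st1, st2, st4, st5, st6}.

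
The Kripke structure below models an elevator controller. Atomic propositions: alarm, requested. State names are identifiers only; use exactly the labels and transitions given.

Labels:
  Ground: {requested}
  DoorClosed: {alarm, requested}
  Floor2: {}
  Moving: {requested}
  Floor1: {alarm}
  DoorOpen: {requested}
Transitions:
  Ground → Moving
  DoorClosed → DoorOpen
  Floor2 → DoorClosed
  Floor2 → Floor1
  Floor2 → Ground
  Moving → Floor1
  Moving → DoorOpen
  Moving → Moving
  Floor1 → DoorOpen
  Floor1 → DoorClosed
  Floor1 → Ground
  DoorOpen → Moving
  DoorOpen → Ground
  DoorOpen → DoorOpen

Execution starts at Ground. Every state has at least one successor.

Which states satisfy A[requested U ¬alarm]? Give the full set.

States satisfying requested: {Ground, DoorClosed, Moving, DoorOpen}.
States satisfying ¬alarm: {Ground, Floor2, Moving, DoorOpen}.
States satisfying A[requested U ¬alarm]: {Ground, DoorClosed, Floor2, Moving, DoorOpen}.

{Ground, DoorClosed, Floor2, Moving, DoorOpen}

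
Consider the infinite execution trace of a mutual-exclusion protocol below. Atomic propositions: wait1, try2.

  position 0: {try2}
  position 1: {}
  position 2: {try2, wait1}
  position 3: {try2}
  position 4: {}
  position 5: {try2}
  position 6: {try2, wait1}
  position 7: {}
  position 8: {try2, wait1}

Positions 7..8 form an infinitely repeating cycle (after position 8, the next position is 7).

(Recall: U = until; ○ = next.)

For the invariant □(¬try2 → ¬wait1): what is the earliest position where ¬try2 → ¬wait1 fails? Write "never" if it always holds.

never

¬try2 → ¬wait1 holds at every position 0..8, and those are all the positions the trace ever visits, so the invariant □(¬try2 → ¬wait1) is never violated.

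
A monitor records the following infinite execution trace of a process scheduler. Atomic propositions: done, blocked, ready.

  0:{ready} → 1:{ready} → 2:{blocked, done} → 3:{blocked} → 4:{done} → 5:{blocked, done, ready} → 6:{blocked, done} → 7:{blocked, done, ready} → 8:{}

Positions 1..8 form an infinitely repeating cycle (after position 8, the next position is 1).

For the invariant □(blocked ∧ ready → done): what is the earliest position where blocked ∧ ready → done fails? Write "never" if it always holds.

blocked ∧ ready → done holds at every position 0..8, and those are all the positions the trace ever visits, so the invariant □(blocked ∧ ready → done) is never violated.

never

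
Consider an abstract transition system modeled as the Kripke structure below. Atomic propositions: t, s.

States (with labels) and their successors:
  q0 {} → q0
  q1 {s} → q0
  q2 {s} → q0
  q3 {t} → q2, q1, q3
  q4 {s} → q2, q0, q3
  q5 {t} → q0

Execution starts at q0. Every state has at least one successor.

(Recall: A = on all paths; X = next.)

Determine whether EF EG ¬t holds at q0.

States satisfying EG ¬t: {q0, q1, q2, q4}.
States satisfying EF EG ¬t: {q0, q1, q2, q3, q4, q5}.
Some path from q0 reaches a state where EG ¬t holds.
q0 ∈ Sat(EF EG ¬t).

Satisfied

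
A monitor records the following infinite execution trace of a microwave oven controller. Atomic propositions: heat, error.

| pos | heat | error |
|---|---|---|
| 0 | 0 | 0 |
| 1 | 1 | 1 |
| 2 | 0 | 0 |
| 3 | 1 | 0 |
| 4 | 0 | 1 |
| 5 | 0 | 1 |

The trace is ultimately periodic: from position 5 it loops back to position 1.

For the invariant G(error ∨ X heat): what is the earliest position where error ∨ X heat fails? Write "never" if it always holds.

3

Check error ∨ X heat at each position in order: 0 ✓, 1 ✓, 2 ✓.
At position 3 the labels are {heat} and the next position 4 has {error}, so error ∨ X heat is false there. This is the first violation.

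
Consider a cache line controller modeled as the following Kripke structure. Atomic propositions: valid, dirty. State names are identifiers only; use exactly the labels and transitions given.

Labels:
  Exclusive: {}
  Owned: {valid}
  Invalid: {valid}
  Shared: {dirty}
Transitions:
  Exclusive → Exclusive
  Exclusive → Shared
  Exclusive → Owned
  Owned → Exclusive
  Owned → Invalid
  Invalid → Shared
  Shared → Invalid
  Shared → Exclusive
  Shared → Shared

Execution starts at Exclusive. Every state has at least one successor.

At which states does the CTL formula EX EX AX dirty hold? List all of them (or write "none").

States satisfying EX AX dirty: {Owned, Shared}.
States satisfying EX EX AX dirty: {Exclusive, Invalid, Shared}.

{Exclusive, Invalid, Shared}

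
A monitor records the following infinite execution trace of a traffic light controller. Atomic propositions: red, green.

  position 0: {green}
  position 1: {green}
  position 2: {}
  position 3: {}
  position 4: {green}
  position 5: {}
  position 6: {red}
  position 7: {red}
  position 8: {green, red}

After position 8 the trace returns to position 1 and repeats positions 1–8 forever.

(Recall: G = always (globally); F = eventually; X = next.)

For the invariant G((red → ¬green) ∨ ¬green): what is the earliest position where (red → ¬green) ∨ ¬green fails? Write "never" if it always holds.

Check (red → ¬green) ∨ ¬green at each position in order: 0 ✓, 1 ✓, 2 ✓, 3 ✓, 4 ✓, 5 ✓, 6 ✓, 7 ✓.
At position 8 the labels are {green, red}, so (red → ¬green) ∨ ¬green is false there. This is the first violation.

8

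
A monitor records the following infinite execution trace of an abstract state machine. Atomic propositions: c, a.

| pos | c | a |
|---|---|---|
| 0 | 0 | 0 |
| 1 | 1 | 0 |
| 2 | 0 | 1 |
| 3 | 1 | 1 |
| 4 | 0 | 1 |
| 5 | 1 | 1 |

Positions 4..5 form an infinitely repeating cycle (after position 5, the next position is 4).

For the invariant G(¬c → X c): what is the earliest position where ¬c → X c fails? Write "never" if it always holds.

never

¬c → X c holds at every position 0..5, and those are all the positions the trace ever visits, so the invariant G(¬c → X c) is never violated.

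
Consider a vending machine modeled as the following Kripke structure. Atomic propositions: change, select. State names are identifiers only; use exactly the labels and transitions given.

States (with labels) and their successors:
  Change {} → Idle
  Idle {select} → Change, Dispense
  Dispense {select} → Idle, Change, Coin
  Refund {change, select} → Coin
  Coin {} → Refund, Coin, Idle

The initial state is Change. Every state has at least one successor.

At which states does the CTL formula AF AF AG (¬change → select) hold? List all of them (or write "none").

States satisfying AF AG (¬change → select): ∅.
States satisfying AF AF AG (¬change → select): ∅.

none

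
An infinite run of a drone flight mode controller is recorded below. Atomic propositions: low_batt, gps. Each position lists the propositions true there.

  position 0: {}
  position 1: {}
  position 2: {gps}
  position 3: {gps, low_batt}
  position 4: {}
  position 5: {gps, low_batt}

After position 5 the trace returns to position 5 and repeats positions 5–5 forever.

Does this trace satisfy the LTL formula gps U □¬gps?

No

Walking from position 0: at position 0, □¬gps has not yet held and gps fails, so gps U □¬gps is false.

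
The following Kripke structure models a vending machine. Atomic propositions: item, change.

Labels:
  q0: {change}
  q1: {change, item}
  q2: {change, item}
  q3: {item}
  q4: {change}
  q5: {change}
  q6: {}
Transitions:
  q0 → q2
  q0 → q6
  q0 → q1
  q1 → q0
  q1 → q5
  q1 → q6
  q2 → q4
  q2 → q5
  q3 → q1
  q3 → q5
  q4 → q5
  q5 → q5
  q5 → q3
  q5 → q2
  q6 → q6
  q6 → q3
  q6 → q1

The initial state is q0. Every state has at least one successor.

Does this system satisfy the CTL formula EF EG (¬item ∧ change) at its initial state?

States satisfying EG (¬item ∧ change): {q4, q5}.
States satisfying EF EG (¬item ∧ change): {q0, q1, q2, q3, q4, q5, q6}.
Some path from q0 reaches a state where EG (¬item ∧ change) holds.
q0 ∈ Sat(EF EG (¬item ∧ change)).

Yes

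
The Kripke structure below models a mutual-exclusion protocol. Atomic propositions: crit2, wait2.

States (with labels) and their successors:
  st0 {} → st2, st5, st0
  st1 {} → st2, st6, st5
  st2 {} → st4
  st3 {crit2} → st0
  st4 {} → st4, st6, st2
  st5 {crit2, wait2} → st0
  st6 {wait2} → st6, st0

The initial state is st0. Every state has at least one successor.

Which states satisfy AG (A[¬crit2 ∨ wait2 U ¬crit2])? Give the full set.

States satisfying A[¬crit2 ∨ wait2 U ¬crit2]: {st0, st1, st2, st4, st5, st6}.
States satisfying AG (A[¬crit2 ∨ wait2 U ¬crit2]): {st0, st1, st2, st4, st5, st6}.

{st0, st1, st2, st4, st5, st6}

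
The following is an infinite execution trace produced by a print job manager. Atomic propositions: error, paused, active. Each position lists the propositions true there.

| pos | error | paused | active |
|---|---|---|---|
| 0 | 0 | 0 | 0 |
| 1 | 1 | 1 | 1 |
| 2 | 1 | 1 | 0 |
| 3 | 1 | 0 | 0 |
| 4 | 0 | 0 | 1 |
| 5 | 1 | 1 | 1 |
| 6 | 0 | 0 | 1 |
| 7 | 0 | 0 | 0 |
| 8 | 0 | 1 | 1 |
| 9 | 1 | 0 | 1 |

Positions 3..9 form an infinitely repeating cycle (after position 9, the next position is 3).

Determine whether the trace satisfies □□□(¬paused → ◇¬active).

□□(¬paused → ◇¬active) holds at every position 0..9, and those are all positions ever visited, so □□□(¬paused → ◇¬active) holds.

Holds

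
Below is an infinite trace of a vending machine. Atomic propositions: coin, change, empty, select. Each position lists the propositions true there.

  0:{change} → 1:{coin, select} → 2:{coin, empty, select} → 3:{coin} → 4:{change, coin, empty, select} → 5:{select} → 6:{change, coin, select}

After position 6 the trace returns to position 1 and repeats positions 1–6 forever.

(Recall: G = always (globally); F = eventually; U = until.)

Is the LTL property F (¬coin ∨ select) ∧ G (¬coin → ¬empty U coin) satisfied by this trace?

Holds

¬coin ∨ select holds at position 0, which is reachable from 0, so F (¬coin ∨ select) holds.
¬coin → ¬empty U coin holds at every position 0..6, and those are all positions ever visited, so G (¬coin → ¬empty U coin) holds.
Positions where ¬coin holds: 0, 5.
Check ¬empty U coin at each: 0→ok, 5→ok.
At position 0: F (¬coin ∨ select) is true; G (¬coin → ¬empty U coin) is true; so F (¬coin ∨ select) ∧ G (¬coin → ¬empty U coin) is true.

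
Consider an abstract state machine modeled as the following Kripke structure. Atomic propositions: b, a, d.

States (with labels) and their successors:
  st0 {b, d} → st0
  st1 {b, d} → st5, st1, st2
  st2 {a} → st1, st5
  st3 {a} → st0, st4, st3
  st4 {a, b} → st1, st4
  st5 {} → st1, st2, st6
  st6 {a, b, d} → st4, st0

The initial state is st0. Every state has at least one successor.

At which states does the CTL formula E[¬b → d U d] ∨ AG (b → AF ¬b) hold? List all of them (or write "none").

States satisfying ¬b → d: {st0, st1, st4, st6}.
States satisfying d: {st0, st1, st6}.
States satisfying E[¬b → d U d]: {st0, st1, st4, st6}.
States satisfying b → AF ¬b: {st2, st3, st5}.
States satisfying AG (b → AF ¬b): ∅.
States satisfying E[¬b → d U d] ∨ AG (b → AF ¬b): {st0, st1, st4, st6}.

{st0, st1, st4, st6}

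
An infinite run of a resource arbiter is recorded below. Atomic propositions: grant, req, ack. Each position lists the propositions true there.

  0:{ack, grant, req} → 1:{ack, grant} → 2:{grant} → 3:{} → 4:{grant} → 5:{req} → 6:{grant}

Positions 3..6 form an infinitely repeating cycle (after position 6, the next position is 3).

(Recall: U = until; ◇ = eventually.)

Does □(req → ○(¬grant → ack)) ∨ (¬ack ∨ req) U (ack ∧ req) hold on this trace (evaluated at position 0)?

req → ○(¬grant → ack) holds at every position 0..6, and those are all positions ever visited, so □(req → ○(¬grant → ack)) holds.
Positions where req holds: 0, 5.
Check ○(¬grant → ack) at each: 0→ok, 5→ok.
Walking from position 0: ack ∧ req first holds at position 0, and ¬ack ∨ req holds at every earlier position along the way, so (¬ack ∨ req) U (ack ∧ req) holds.
At position 0: □(req → ○(¬grant → ack)) is true; (¬ack ∨ req) U (ack ∧ req) is true; so □(req → ○(¬grant → ack)) ∨ (¬ack ∨ req) U (ack ∧ req) is true.

Yes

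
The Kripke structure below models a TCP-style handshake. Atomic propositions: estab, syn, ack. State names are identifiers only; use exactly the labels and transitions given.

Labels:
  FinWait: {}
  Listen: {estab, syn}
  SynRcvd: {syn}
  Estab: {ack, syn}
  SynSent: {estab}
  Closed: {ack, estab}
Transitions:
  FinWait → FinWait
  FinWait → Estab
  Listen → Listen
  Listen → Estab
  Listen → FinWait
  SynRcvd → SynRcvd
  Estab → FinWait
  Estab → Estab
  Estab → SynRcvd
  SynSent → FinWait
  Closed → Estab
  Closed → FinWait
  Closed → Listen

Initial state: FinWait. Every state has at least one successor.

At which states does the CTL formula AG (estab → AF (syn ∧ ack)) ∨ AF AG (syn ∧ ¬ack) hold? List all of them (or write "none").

States satisfying estab → AF (syn ∧ ack): {FinWait, SynRcvd, Estab}.
States satisfying AG (estab → AF (syn ∧ ack)): {FinWait, SynRcvd, Estab}.
States satisfying AG (syn ∧ ¬ack): {SynRcvd}.
States satisfying AF AG (syn ∧ ¬ack): {SynRcvd}.
States satisfying AG (estab → AF (syn ∧ ack)) ∨ AF AG (syn ∧ ¬ack): {FinWait, SynRcvd, Estab}.

{FinWait, SynRcvd, Estab}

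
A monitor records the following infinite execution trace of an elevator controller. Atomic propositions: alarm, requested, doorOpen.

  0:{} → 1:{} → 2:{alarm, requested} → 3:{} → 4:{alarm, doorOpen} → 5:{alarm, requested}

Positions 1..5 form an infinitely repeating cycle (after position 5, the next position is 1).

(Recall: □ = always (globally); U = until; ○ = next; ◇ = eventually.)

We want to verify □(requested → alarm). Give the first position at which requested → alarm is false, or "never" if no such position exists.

requested → alarm holds at every position 0..5, and those are all the positions the trace ever visits, so the invariant □(requested → alarm) is never violated.

never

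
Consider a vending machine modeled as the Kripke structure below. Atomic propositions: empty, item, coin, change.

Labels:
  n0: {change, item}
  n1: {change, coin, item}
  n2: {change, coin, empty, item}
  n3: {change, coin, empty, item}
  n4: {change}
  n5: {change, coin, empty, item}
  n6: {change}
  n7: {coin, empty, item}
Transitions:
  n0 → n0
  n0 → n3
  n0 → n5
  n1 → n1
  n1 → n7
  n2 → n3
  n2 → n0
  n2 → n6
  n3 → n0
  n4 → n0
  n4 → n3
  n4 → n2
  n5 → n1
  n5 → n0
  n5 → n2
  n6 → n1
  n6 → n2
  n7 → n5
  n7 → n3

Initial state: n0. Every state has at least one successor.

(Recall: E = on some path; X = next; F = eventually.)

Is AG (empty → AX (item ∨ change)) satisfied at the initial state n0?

States satisfying empty → AX (item ∨ change): {n0, n1, n2, n3, n4, n5, n6, n7}.
States satisfying AG (empty → AX (item ∨ change)): {n0, n1, n2, n3, n4, n5, n6, n7}.
Every state reachable from n0 satisfies empty → AX (item ∨ change).
n0 ∈ Sat(AG (empty → AX (item ∨ change))).

Yes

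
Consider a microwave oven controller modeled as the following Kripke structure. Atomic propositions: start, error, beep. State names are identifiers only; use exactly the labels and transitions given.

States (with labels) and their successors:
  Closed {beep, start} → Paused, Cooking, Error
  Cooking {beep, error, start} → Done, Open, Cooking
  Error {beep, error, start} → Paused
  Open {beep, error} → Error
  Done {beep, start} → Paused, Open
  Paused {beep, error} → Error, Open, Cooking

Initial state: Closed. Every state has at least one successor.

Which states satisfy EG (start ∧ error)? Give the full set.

{Cooking}

States satisfying start ∧ error: {Cooking, Error}.
States satisfying EG (start ∧ error): {Cooking}.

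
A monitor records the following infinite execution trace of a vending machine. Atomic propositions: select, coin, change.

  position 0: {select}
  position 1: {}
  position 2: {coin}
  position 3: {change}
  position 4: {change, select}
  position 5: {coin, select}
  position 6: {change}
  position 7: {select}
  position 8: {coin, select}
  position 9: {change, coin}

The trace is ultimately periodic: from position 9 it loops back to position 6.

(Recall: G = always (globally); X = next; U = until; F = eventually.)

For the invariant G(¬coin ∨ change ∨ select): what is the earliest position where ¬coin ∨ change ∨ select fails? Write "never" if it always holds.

Check ¬coin ∨ change ∨ select at each position in order: 0 ✓, 1 ✓.
At position 2 the labels are {coin}, so ¬coin ∨ change ∨ select is false there. This is the first violation.

2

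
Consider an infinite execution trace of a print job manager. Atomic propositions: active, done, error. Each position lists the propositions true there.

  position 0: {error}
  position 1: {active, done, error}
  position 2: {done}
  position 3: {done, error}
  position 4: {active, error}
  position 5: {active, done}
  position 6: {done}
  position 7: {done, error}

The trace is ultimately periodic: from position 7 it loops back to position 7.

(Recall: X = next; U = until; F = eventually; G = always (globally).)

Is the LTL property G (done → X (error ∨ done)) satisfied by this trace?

Holds

done → X (error ∨ done) holds at every position 0..7, and those are all positions ever visited, so G (done → X (error ∨ done)) holds.
Positions where done holds: 1, 2, 3, 5, 6, 7.
Check X (error ∨ done) at each: 1→ok, 2→ok, 3→ok, 5→ok, 6→ok, 7→ok.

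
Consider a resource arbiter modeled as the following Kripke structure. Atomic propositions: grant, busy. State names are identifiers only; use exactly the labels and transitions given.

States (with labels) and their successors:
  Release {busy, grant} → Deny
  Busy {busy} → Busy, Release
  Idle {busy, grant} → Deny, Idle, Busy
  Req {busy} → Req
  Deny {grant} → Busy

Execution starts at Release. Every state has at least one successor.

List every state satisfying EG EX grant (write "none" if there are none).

{Busy, Idle}

States satisfying EX grant: {Release, Busy, Idle}.
States satisfying EG EX grant: {Busy, Idle}.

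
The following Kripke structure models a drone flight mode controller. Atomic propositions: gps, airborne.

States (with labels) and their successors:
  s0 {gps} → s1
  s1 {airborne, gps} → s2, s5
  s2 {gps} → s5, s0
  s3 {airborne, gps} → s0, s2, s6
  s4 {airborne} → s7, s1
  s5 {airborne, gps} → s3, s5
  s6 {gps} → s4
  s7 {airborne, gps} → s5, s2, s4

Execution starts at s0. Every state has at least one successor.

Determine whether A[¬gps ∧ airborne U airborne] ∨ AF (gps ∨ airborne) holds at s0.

States satisfying ¬gps ∧ airborne: {s4}.
States satisfying airborne: {s1, s3, s4, s5, s7}.
States satisfying A[¬gps ∧ airborne U airborne]: {s1, s3, s4, s5, s7}.
States satisfying gps ∨ airborne: {s0, s1, s2, s3, s4, s5, s6, s7}.
States satisfying AF (gps ∨ airborne): {s0, s1, s2, s3, s4, s5, s6, s7}.
States satisfying A[¬gps ∧ airborne U airborne] ∨ AF (gps ∨ airborne): {s0, s1, s2, s3, s4, s5, s6, s7}.
s0 ∈ Sat(A[¬gps ∧ airborne U airborne] ∨ AF (gps ∨ airborne)).

Holds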